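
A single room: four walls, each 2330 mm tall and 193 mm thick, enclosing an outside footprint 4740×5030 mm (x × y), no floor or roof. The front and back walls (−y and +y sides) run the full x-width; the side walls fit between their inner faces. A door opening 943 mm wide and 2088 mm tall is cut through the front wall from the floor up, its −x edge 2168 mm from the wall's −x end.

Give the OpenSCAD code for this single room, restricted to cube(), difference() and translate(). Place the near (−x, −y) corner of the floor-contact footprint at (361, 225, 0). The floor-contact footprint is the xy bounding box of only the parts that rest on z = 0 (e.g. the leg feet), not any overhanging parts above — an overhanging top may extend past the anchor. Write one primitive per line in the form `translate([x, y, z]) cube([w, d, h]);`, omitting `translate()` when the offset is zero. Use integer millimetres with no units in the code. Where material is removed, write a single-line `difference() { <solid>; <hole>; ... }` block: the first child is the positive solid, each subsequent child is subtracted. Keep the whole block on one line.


difference() { translate([361, 225, 0]) cube([4740, 193, 2330]); translate([2529, 225, 0]) cube([943, 193, 2088]); }
translate([361, 5062, 0]) cube([4740, 193, 2330]);
translate([361, 418, 0]) cube([193, 4644, 2330]);
translate([4908, 418, 0]) cube([193, 4644, 2330]);


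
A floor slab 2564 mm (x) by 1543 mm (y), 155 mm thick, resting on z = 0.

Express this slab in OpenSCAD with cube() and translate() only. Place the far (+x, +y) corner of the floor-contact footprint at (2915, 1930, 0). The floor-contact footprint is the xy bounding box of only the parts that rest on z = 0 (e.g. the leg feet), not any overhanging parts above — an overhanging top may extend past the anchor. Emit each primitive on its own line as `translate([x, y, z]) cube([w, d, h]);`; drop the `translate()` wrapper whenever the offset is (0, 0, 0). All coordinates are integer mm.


translate([351, 387, 0]) cube([2564, 1543, 155]);


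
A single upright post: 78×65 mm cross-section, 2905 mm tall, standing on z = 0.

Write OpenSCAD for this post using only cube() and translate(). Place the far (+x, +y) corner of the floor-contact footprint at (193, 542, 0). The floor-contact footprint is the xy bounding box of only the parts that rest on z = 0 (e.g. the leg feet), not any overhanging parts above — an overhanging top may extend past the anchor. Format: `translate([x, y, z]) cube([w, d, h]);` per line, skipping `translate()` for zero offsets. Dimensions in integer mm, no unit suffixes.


translate([115, 477, 0]) cube([78, 65, 2905]);


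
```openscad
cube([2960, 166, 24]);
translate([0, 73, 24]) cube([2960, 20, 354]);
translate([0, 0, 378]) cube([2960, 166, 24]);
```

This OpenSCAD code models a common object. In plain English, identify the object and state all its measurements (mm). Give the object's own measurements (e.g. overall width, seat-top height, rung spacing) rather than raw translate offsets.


An I-beam lying along x, 2960 mm long. Overall section height 402 mm. Two flanges 166 mm wide (y) and 24 mm thick, one on the floor and one at the top; a web 20 mm thick runs between them, centred on the flange width.


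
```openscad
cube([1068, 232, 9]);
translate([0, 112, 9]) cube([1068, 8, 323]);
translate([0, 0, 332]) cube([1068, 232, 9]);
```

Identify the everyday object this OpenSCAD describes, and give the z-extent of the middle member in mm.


An I-beam. The web height is 323 mm.

Two wide flanges with a thin centred web — an I-beam. Overall 341 mm minus two 9 mm flanges gives a web of 341 − 2·9 = 323 mm.


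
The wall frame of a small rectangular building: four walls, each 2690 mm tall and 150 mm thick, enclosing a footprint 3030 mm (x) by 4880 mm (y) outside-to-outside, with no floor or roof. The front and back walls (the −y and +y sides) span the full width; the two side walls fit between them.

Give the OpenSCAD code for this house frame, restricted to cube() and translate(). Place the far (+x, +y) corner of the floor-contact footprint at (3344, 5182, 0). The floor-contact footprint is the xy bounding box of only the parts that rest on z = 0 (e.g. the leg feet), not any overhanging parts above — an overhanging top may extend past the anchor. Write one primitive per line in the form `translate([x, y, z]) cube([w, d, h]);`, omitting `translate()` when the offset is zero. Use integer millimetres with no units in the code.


translate([314, 302, 0]) cube([3030, 150, 2690]);
translate([314, 5032, 0]) cube([3030, 150, 2690]);
translate([314, 452, 0]) cube([150, 4580, 2690]);
translate([3194, 452, 0]) cube([150, 4580, 2690]);


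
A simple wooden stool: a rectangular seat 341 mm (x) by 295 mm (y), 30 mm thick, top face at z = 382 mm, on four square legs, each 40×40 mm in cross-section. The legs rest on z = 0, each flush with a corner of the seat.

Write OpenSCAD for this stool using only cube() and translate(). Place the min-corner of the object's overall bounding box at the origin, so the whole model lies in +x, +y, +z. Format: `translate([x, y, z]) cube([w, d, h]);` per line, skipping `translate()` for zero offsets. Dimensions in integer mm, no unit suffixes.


// leg_h = 382 - 30 = 352
translate([0, 0, 352]) cube([341, 295, 30]);
cube([40, 40, 352]);
translate([301, 0, 0]) cube([40, 40, 352]);
translate([0, 255, 0]) cube([40, 40, 352]);
translate([301, 255, 0]) cube([40, 40, 352]);


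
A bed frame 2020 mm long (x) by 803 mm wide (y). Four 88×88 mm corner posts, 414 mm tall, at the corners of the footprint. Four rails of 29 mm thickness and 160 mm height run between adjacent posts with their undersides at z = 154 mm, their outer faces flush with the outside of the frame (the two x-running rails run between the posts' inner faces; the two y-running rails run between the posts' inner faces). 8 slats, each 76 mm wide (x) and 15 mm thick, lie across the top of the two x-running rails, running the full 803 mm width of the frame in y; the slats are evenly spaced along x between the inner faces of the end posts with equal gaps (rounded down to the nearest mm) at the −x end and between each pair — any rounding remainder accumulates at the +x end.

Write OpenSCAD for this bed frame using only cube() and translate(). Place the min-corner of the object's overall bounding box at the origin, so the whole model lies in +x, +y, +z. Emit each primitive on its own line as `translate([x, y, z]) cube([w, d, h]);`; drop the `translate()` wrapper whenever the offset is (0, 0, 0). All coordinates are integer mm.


cube([88, 88, 414]);
translate([0, 715, 0]) cube([88, 88, 414]);
translate([1932, 0, 0]) cube([88, 88, 414]);
translate([1932, 715, 0]) cube([88, 88, 414]);
translate([88, 0, 154]) cube([1844, 29, 160]);
translate([88, 774, 154]) cube([1844, 29, 160]);
translate([0, 88, 154]) cube([29, 627, 160]);
translate([1991, 88, 154]) cube([29, 627, 160]);
translate([225, 0, 314]) cube([76, 803, 15]);
translate([438, 0, 314]) cube([76, 803, 15]);
translate([651, 0, 314]) cube([76, 803, 15]);
translate([864, 0, 314]) cube([76, 803, 15]);
translate([1077, 0, 314]) cube([76, 803, 15]);
translate([1290, 0, 314]) cube([76, 803, 15]);
translate([1503, 0, 314]) cube([76, 803, 15]);
translate([1716, 0, 314]) cube([76, 803, 15]);


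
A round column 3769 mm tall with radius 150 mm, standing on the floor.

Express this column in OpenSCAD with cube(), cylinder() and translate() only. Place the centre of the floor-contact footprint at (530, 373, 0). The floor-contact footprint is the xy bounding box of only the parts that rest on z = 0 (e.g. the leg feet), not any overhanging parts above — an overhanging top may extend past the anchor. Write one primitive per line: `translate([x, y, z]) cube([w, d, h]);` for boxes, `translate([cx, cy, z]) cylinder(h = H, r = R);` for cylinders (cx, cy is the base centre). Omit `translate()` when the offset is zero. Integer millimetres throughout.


translate([530, 373, 0]) cylinder(h = 3769, r = 150);


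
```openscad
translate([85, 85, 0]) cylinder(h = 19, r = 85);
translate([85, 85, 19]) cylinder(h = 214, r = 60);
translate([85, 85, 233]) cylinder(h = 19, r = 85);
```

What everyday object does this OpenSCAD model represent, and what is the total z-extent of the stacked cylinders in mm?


A spool. The overall height is 252 mm.

Three coaxial cylinders, large–small–large — a spool. Two 19 mm flanges and a 214 mm core give 19 + 214 + 19 = 252 mm.


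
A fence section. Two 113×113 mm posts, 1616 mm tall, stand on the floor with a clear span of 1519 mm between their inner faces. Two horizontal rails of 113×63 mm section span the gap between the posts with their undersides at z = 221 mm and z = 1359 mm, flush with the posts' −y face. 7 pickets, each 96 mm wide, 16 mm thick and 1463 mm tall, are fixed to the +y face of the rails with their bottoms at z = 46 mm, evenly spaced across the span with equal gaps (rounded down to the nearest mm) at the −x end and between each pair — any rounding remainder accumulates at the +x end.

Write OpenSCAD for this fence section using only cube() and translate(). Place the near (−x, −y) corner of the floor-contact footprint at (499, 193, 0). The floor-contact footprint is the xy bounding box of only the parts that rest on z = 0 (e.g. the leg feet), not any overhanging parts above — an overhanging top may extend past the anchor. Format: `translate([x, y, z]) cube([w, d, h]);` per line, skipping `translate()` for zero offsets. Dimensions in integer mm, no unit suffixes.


translate([499, 193, 0]) cube([113, 113, 1616]);
translate([2131, 193, 0]) cube([113, 113, 1616]);
translate([612, 193, 221]) cube([1519, 113, 63]);
translate([612, 193, 1359]) cube([1519, 113, 63]);
translate([717, 306, 46]) cube([96, 16, 1463]);
translate([918, 306, 46]) cube([96, 16, 1463]);
translate([1119, 306, 46]) cube([96, 16, 1463]);
translate([1320, 306, 46]) cube([96, 16, 1463]);
translate([1521, 306, 46]) cube([96, 16, 1463]);
translate([1722, 306, 46]) cube([96, 16, 1463]);
translate([1923, 306, 46]) cube([96, 16, 1463]);


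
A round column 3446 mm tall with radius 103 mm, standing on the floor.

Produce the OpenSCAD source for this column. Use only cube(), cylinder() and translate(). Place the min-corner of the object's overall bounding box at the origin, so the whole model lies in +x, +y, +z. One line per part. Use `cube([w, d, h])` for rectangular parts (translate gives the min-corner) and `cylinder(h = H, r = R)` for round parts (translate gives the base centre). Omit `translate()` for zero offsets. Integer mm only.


translate([103, 103, 0]) cylinder(h = 3446, r = 103);


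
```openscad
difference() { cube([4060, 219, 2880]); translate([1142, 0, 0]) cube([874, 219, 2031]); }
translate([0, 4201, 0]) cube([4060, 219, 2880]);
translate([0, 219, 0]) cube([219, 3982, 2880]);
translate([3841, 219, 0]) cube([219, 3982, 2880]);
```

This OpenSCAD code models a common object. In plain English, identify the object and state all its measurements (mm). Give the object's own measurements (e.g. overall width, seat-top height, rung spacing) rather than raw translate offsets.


A single room: four walls, each 2880 mm tall and 219 mm thick, enclosing an outside footprint 4060×4420 mm (x × y), no floor or roof. The front and back walls (−y and +y sides) run the full x-width; the side walls fit between their inner faces. A door opening 874 mm wide and 2031 mm tall is cut through the front wall from the floor up, its −x edge 1142 mm from the wall's −x end.


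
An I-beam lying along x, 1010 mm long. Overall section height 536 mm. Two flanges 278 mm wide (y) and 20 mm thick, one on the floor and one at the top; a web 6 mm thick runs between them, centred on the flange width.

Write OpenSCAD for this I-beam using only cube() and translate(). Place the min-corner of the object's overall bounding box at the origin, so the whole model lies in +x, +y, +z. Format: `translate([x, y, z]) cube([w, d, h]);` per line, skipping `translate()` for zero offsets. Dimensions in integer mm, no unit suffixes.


cube([1010, 278, 20]);
translate([0, 136, 20]) cube([1010, 6, 496]);
translate([0, 0, 516]) cube([1010, 278, 20]);


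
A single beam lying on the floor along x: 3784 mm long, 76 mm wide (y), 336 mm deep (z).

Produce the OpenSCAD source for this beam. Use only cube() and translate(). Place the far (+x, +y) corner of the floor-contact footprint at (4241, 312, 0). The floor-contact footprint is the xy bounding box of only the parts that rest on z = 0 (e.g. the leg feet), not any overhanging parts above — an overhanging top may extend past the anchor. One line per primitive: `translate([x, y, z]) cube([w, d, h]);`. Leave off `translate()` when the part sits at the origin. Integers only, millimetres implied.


translate([457, 236, 0]) cube([3784, 76, 336]);


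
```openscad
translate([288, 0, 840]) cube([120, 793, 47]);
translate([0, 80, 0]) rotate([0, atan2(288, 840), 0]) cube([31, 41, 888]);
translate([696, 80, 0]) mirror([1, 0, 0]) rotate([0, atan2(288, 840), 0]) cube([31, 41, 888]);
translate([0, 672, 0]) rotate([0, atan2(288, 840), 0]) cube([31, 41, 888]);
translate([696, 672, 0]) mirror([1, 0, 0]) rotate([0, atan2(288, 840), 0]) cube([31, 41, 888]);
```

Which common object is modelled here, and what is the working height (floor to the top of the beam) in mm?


A sawhorse. The overall height is 887 mm.

A beam across two mirrored pairs of raked legs — a sawhorse. The beam's underside is at z = 840 (matching the legs' vertical rise in atan2(288, 840)) and the beam is 47 mm tall, so its top is at 840 + 47 = 887 mm. The raked legs top out at the beam's underside, so that is the highest point.


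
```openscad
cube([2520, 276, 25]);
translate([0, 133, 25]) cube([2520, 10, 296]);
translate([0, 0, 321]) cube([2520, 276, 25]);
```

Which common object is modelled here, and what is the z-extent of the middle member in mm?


An I-beam. The web height is 296 mm.

Two wide flanges with a thin centred web — an I-beam. Overall 346 mm minus two 25 mm flanges gives a web of 346 − 2·25 = 296 mm.


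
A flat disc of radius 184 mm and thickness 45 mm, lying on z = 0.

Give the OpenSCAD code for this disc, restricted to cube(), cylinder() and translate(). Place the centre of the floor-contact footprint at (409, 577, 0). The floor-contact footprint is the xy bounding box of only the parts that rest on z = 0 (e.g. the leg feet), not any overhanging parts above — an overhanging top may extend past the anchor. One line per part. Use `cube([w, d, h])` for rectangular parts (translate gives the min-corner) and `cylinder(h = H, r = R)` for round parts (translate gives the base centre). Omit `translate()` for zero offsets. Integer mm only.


translate([409, 577, 0]) cylinder(h = 45, r = 184);


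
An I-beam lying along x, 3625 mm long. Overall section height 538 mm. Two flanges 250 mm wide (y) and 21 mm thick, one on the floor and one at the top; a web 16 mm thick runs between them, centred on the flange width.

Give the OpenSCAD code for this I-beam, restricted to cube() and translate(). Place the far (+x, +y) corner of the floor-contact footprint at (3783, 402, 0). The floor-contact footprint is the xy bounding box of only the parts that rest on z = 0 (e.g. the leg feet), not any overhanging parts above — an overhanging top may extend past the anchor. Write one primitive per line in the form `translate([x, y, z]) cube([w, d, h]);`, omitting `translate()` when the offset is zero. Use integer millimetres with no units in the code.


translate([158, 152, 0]) cube([3625, 250, 21]);
translate([158, 269, 21]) cube([3625, 16, 496]);
translate([158, 152, 517]) cube([3625, 250, 21]);


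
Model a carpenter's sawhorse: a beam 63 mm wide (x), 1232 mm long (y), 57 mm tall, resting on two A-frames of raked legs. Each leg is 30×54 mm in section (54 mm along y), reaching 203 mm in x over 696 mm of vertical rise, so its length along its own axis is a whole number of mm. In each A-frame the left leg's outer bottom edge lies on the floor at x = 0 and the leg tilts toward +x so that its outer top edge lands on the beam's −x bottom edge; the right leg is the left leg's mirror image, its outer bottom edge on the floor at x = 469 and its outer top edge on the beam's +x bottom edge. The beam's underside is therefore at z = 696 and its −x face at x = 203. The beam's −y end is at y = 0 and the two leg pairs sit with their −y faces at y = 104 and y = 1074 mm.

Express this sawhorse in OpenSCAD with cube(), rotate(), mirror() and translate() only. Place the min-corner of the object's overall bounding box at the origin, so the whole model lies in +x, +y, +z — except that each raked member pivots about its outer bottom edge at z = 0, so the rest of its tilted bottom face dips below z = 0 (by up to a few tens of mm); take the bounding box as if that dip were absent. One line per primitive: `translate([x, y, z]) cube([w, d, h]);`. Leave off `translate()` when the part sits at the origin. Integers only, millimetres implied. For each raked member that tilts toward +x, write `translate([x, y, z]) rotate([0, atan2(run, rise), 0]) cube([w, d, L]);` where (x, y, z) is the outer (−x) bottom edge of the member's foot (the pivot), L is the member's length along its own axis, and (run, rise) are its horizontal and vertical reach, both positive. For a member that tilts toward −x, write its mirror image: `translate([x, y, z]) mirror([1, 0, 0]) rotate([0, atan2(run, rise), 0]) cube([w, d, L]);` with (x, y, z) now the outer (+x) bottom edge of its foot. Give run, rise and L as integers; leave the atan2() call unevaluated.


// leg length = √(203² + 696²) = 725
// right-leg outer foot x = 2·203 + 63 = 469
// beam min-corner = (203, 0, 696)
translate([203, 0, 696]) cube([63, 1232, 57]);
translate([0, 104, 0]) rotate([0, atan2(203, 696), 0]) cube([30, 54, 725]);
translate([469, 104, 0]) mirror([1, 0, 0]) rotate([0, atan2(203, 696), 0]) cube([30, 54, 725]);
translate([0, 1074, 0]) rotate([0, atan2(203, 696), 0]) cube([30, 54, 725]);
translate([469, 1074, 0]) mirror([1, 0, 0]) rotate([0, atan2(203, 696), 0]) cube([30, 54, 725]);


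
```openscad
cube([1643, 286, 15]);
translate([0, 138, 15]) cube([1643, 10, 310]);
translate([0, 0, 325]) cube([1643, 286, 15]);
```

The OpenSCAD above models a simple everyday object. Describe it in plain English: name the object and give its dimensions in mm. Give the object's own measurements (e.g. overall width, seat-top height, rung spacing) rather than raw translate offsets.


An I-beam lying along x, 1643 mm long. Overall section height 340 mm. Two flanges 286 mm wide (y) and 15 mm thick, one on the floor and one at the top; a web 10 mm thick runs between them, centred on the flange width.


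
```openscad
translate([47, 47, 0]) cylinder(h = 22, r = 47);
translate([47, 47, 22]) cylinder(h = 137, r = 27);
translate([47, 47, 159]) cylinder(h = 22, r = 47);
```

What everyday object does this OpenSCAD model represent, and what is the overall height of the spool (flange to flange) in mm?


A spool. The overall height is 181 mm.

Three coaxial cylinders, large–small–large — a spool. Two 22 mm flanges and a 137 mm core give 22 + 137 + 22 = 181 mm.


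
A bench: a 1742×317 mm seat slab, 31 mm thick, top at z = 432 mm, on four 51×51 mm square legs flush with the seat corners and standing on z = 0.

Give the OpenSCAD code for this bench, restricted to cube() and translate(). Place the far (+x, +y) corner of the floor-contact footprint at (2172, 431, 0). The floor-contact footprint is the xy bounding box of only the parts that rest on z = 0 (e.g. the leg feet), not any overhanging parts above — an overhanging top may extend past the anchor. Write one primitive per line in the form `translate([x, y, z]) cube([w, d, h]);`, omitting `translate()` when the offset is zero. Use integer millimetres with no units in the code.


// leg_h = 432 − 31 = 401
translate([430, 114, 401]) cube([1742, 317, 31]);
translate([430, 114, 0]) cube([51, 51, 401]);
translate([430, 380, 0]) cube([51, 51, 401]);
translate([2121, 114, 0]) cube([51, 51, 401]);
translate([2121, 380, 0]) cube([51, 51, 401]);


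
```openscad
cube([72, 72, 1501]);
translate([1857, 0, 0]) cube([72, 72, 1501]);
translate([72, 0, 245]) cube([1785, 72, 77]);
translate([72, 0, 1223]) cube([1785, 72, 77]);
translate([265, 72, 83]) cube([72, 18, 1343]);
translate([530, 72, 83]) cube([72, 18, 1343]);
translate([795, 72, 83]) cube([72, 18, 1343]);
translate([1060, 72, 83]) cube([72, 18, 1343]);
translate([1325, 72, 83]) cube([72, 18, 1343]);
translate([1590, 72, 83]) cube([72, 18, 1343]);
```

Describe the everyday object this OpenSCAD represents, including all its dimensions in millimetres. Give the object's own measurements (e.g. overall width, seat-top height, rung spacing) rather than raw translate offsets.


A fence section. Two 72×72 mm posts, 1501 mm tall, stand on the floor with a clear span of 1785 mm between their inner faces. Two horizontal rails of 72×77 mm section span the gap between the posts with their undersides at z = 245 mm and z = 1223 mm, flush with the posts' −y face. 6 pickets, each 72 mm wide, 18 mm thick and 1343 mm tall, are fixed to the +y face of the rails with their bottoms at z = 83 mm, spaced across the span with a 193 mm gap after the −x post and between neighbouring pickets, with 195 mm left before the +x post.


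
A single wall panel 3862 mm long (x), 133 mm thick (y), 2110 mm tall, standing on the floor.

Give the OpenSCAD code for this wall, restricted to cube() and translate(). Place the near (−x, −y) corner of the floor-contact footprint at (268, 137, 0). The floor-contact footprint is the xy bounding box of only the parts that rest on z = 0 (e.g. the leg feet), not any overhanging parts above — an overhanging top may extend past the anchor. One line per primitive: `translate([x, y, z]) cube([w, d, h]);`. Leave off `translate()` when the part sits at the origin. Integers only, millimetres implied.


translate([268, 137, 0]) cube([3862, 133, 2110]);


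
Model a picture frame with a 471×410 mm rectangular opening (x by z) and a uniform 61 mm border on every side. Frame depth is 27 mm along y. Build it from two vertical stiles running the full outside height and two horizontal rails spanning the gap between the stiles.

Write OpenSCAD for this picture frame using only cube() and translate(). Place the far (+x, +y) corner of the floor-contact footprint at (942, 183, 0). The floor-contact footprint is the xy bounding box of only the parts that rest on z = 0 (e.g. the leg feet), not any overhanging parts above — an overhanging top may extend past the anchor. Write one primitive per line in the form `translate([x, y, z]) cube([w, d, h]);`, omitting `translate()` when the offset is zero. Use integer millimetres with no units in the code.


translate([349, 156, 0]) cube([61, 27, 532]);
translate([881, 156, 0]) cube([61, 27, 532]);
translate([410, 156, 0]) cube([471, 27, 61]);
translate([410, 156, 471]) cube([471, 27, 61]);


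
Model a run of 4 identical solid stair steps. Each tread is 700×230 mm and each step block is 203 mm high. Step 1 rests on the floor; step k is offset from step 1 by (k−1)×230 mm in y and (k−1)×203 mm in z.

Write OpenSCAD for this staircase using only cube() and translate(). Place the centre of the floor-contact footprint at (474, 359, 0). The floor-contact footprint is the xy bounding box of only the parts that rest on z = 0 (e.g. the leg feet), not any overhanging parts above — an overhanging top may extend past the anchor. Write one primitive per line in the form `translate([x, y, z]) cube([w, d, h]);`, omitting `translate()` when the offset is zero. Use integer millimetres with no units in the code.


translate([124, 244, 0]) cube([700, 230, 203]);
translate([124, 474, 203]) cube([700, 230, 203]);
translate([124, 704, 406]) cube([700, 230, 203]);
translate([124, 934, 609]) cube([700, 230, 203]);


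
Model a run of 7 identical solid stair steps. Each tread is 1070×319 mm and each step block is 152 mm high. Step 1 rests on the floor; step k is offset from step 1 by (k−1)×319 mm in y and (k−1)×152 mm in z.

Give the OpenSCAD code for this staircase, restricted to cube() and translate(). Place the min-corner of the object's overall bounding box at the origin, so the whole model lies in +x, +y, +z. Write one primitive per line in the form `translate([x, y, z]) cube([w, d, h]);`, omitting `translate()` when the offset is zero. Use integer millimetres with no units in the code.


cube([1070, 319, 152]);
translate([0, 319, 152]) cube([1070, 319, 152]);
translate([0, 638, 304]) cube([1070, 319, 152]);
translate([0, 957, 456]) cube([1070, 319, 152]);
translate([0, 1276, 608]) cube([1070, 319, 152]);
translate([0, 1595, 760]) cube([1070, 319, 152]);
translate([0, 1914, 912]) cube([1070, 319, 152]);


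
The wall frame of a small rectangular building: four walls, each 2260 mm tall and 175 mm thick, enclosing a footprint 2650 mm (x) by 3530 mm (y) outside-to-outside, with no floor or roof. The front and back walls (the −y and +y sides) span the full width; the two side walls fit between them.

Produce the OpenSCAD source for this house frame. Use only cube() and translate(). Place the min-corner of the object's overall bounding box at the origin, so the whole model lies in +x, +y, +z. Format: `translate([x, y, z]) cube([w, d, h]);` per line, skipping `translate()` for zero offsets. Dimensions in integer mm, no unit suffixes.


cube([2650, 175, 2260]);
translate([0, 3355, 0]) cube([2650, 175, 2260]);
translate([0, 175, 0]) cube([175, 3180, 2260]);
translate([2475, 175, 0]) cube([175, 3180, 2260]);


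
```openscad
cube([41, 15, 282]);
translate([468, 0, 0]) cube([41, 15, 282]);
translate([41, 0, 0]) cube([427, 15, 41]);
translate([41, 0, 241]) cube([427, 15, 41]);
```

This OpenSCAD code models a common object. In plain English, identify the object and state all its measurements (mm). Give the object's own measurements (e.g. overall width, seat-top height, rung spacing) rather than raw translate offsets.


A rectangular picture frame lying in the x–z plane (depth along y). The opening is 427 mm wide (x) by 200 mm tall (z), surrounded by a border 41 mm wide on all four sides. The frame is 15 mm deep and is made of two full-height vertical stiles with two horizontal rails fitted between them.


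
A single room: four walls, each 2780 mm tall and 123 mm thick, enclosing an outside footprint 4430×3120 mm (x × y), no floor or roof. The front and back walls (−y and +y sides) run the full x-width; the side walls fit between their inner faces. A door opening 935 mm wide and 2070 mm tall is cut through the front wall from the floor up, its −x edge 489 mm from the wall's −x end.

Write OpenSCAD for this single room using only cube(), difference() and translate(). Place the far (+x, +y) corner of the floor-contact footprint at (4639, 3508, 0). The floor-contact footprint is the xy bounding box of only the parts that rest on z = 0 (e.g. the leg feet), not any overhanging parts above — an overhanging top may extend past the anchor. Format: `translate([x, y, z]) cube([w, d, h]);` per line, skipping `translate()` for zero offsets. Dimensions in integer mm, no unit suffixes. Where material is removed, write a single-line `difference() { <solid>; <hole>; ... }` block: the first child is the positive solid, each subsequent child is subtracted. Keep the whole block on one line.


difference() { translate([209, 388, 0]) cube([4430, 123, 2780]); translate([698, 388, 0]) cube([935, 123, 2070]); }
translate([209, 3385, 0]) cube([4430, 123, 2780]);
translate([209, 511, 0]) cube([123, 2874, 2780]);
translate([4516, 511, 0]) cube([123, 2874, 2780]);


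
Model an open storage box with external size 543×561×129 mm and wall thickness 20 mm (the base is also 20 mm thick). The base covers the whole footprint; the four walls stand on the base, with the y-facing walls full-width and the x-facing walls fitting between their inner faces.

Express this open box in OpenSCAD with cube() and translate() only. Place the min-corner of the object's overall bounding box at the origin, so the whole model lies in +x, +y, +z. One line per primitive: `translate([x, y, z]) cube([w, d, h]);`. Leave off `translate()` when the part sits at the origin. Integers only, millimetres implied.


cube([543, 561, 20]);
translate([0, 0, 20]) cube([543, 20, 109]);
translate([0, 541, 20]) cube([543, 20, 109]);
translate([0, 20, 20]) cube([20, 521, 109]);
translate([523, 20, 20]) cube([20, 521, 109]);


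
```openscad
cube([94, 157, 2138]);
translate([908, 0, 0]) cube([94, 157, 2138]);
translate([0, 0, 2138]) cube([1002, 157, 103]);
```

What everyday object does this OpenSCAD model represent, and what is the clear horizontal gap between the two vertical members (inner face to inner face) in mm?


A door frame. The clear opening width is 814 mm.

Two 2138 mm tall posts with a header on top — a door frame. The left jamb is 94 mm wide at x = 0; the right jamb starts at x = 908. The clear opening is 908 − 94 = 814 mm.


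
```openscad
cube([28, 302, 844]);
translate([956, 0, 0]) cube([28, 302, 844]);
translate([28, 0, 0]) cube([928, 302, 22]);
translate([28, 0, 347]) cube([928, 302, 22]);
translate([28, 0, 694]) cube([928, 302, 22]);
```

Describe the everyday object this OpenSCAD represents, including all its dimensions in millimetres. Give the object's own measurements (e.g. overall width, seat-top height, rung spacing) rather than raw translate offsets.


An open bookshelf. Two side panels, each 28 mm thick, 302 mm deep and 844 mm tall, stand 984 mm apart (outside-to-outside). Between them sit 3 shelves, each 22 mm thick and 302 mm deep, spanning the full gap between the sides. The bottom shelf rests on the floor (its underside at z = 0) and the clear gap between one shelf's top and the next shelf's underside is 325 mm.


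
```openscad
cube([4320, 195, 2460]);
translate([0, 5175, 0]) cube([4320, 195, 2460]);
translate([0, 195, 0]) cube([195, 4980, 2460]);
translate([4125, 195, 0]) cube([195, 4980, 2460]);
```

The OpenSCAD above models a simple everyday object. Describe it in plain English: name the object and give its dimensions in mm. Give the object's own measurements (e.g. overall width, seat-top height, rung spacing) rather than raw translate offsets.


The wall frame of a small rectangular building: four walls, each 2460 mm tall and 195 mm thick, enclosing a footprint 4320 mm (x) by 5370 mm (y) outside-to-outside, with no floor or roof. The front and back walls (the −y and +y sides) span the full width; the two side walls fit between them.


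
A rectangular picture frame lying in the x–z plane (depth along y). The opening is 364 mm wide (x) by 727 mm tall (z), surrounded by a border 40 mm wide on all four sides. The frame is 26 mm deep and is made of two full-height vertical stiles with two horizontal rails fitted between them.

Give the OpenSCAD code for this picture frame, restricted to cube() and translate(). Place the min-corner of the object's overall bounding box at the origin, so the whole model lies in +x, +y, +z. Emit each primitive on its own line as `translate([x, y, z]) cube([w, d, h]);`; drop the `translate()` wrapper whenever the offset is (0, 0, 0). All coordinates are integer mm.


cube([40, 26, 807]);
translate([404, 0, 0]) cube([40, 26, 807]);
translate([40, 0, 0]) cube([364, 26, 40]);
translate([40, 0, 767]) cube([364, 26, 40]);


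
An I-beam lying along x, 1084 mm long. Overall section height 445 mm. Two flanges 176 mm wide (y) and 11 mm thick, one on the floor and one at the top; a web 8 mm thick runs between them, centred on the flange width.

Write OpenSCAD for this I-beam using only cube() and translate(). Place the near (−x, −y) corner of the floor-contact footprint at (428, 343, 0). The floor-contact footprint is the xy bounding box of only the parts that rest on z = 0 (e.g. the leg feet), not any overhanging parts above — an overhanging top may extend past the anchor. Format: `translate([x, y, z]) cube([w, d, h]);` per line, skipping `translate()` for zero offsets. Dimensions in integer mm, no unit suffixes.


translate([428, 343, 0]) cube([1084, 176, 11]);
translate([428, 427, 11]) cube([1084, 8, 423]);
translate([428, 343, 434]) cube([1084, 176, 11]);


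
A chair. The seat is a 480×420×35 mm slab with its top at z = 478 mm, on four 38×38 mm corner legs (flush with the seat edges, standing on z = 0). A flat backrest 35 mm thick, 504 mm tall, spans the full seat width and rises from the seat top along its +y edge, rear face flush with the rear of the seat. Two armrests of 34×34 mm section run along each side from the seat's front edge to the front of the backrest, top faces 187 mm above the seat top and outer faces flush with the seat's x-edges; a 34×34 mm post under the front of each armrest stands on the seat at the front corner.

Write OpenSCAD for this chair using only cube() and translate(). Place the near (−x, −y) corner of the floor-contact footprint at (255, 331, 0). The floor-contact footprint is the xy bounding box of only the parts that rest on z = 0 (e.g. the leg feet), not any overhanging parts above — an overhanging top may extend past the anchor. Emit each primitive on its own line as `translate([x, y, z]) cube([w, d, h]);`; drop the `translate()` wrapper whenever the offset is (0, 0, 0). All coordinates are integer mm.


// leg_h = 478 - 35 = 443
// arm post h = 187 - 34 = 153
translate([255, 331, 443]) cube([480, 420, 35]);
translate([255, 331, 0]) cube([38, 38, 443]);
translate([697, 331, 0]) cube([38, 38, 443]);
translate([255, 713, 0]) cube([38, 38, 443]);
translate([697, 713, 0]) cube([38, 38, 443]);
translate([255, 716, 478]) cube([480, 35, 504]);
translate([255, 331, 631]) cube([34, 385, 34]);
translate([701, 331, 631]) cube([34, 385, 34]);
translate([255, 331, 478]) cube([34, 34, 153]);
translate([701, 331, 478]) cube([34, 34, 153]);


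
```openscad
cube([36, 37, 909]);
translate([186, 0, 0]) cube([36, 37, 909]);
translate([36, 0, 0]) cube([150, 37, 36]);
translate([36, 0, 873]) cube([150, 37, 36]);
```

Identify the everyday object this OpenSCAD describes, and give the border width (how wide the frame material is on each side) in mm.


A picture frame. The border width is 36 mm.

Four thin pieces enclosing a rectangular opening — a picture frame. The two full-height stiles are 909 mm tall; the top rail sits at z = 873 and is 36 mm tall, so the border above the opening is 909 − 873 = 36 mm, matching the stile x-width.


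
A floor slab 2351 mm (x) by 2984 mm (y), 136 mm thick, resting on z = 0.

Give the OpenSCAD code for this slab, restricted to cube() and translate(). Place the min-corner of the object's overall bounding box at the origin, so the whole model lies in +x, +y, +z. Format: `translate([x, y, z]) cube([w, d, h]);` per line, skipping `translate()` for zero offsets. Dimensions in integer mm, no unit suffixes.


cube([2351, 2984, 136]);


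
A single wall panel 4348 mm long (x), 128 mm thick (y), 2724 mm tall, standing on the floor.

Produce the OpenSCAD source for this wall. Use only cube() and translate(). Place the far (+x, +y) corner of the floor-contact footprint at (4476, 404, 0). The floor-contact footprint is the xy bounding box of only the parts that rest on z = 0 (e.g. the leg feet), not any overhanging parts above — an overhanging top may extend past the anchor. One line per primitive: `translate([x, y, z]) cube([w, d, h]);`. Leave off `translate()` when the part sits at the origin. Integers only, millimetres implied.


translate([128, 276, 0]) cube([4348, 128, 2724]);


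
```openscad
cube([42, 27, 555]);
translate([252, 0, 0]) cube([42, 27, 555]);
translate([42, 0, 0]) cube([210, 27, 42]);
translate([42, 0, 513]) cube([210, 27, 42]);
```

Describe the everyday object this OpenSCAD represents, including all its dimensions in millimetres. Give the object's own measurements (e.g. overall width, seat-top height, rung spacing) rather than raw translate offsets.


A rectangular picture frame lying in the x–z plane (depth along y). The opening is 210 mm wide (x) by 471 mm tall (z), surrounded by a border 42 mm wide on all four sides. The frame is 27 mm deep and is made of two full-height vertical stiles with two horizontal rails fitted between them.


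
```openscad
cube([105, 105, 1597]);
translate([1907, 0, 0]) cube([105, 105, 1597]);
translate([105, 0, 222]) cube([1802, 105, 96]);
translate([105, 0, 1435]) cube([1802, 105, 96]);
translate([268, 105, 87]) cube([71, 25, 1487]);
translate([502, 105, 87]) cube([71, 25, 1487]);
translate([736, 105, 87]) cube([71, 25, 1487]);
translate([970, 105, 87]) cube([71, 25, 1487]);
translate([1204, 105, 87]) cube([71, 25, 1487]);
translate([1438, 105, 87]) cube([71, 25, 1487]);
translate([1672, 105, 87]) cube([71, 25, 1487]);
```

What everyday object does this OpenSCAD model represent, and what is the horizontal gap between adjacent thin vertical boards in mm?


A fence section. The picket gap is 163 mm.

Two posts, two rails, 7 pickets — a fence section. Span 1802 mm holds 7 pickets of 71 mm with 8 equal gaps: ⌊(1802 − 7·71) / 8⌋ = 163 mm.


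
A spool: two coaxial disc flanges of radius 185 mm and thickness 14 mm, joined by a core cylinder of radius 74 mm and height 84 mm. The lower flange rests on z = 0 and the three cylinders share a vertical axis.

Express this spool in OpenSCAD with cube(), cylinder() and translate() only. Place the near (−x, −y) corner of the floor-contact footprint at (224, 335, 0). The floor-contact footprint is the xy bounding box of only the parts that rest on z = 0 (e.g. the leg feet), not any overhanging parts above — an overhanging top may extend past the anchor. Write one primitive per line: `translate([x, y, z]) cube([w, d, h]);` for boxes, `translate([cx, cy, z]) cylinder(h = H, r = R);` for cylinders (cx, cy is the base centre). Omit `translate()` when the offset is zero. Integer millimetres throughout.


translate([409, 520, 0]) cylinder(h = 14, r = 185);
translate([409, 520, 14]) cylinder(h = 84, r = 74);
translate([409, 520, 98]) cylinder(h = 14, r = 185);


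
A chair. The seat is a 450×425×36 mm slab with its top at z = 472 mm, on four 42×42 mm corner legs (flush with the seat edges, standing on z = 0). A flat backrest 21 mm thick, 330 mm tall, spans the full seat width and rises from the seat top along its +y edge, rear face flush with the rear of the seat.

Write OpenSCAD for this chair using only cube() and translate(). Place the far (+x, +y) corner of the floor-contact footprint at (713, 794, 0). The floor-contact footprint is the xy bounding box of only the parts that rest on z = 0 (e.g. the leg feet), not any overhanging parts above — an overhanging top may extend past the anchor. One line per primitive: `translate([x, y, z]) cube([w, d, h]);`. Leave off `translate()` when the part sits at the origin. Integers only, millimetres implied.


// leg_h = 472 - 36 = 436
translate([263, 369, 436]) cube([450, 425, 36]);
translate([263, 369, 0]) cube([42, 42, 436]);
translate([671, 369, 0]) cube([42, 42, 436]);
translate([263, 752, 0]) cube([42, 42, 436]);
translate([671, 752, 0]) cube([42, 42, 436]);
translate([263, 773, 472]) cube([450, 21, 330]);


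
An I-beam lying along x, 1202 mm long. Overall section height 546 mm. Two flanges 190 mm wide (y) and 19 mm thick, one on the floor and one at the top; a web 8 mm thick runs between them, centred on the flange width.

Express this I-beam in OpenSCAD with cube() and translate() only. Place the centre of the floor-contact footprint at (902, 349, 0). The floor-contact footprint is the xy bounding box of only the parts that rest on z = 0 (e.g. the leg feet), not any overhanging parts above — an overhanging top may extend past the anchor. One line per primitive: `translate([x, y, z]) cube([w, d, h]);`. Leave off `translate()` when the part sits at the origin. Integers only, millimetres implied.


translate([301, 254, 0]) cube([1202, 190, 19]);
translate([301, 345, 19]) cube([1202, 8, 508]);
translate([301, 254, 527]) cube([1202, 190, 19]);
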